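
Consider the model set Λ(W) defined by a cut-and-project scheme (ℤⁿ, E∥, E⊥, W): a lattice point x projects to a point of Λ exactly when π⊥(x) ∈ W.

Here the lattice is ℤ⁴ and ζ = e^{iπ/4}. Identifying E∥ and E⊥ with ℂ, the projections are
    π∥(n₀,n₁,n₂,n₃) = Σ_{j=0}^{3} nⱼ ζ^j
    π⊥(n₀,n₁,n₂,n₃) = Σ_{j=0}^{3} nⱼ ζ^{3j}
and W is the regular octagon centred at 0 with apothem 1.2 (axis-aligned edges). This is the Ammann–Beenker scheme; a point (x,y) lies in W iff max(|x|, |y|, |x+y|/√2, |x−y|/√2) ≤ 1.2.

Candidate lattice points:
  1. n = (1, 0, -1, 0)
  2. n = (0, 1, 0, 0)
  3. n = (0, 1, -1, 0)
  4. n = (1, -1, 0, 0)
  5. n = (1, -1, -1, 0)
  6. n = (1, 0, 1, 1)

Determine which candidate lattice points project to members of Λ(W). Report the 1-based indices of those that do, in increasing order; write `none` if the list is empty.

2

π⊥(n) = n₀ + n₁ζ³ + n₂ζ⁶ + n₃ζ⁹ where ζ = e^{iπ/4}.
#1 (1, 0, -1, 0): internal (1.000000, 1.000000); octagon support 1.414214 vs apothem 1.2 → ∉ W
#2 (0, 1, 0, 0): internal (-0.707107, 0.707107); octagon support 1.000000 vs apothem 1.2 → ∈ W
#3 (0, 1, -1, 0): internal (-0.707107, 1.707107); octagon support 1.707107 vs apothem 1.2 → ∉ W
#4 (1, -1, 0, 0): internal (1.707107, -0.707107); octagon support 1.707107 vs apothem 1.2 → ∉ W
#5 (1, -1, -1, 0): internal (1.707107, 0.292893); octagon support 1.707107 vs apothem 1.2 → ∉ W
#6 (1, 0, 1, 1): internal (1.707107, -0.292893); octagon support 1.707107 vs apothem 1.2 → ∉ W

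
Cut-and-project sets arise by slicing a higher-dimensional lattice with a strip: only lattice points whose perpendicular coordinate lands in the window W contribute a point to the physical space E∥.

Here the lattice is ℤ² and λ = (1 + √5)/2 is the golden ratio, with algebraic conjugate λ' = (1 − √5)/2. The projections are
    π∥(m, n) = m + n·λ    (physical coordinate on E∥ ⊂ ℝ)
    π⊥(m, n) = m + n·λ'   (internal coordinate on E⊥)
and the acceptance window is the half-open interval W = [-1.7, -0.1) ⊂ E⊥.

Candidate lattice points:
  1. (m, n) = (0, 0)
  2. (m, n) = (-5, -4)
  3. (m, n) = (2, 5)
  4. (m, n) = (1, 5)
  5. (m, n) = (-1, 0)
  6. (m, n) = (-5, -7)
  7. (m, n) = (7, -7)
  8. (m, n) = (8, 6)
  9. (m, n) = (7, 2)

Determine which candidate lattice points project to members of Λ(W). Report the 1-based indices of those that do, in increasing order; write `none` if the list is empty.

3, 5, 6

λ' = (1−√5)/2 ≈ -0.6180.
[1] lift (0,0): star map gives 0.0000; window check -1.7 ≤ 0.0000 < -0.1 is false → out
[2] lift (-5,-4): star map gives -2.5279; window check -1.7 ≤ -2.5279 < -0.1 is false → out
[3] lift (2,5): star map gives -1.0902; window check -1.7 ≤ -1.0902 < -0.1 is true → IN Λ
[4] lift (1,5): star map gives -2.0902; window check -1.7 ≤ -2.0902 < -0.1 is false → out
[5] lift (-1,0): star map gives -1.0000; window check -1.7 ≤ -1.0000 < -0.1 is true → IN Λ
[6] lift (-5,-7): star map gives -0.6738; window check -1.7 ≤ -0.6738 < -0.1 is true → IN Λ
[7] lift (7,-7): star map gives 11.3262; window check -1.7 ≤ 11.3262 < -0.1 is false → out
[8] lift (8,6): star map gives 4.2918; window check -1.7 ≤ 4.2918 < -0.1 is false → out
[9] lift (7,2): star map gives 5.7639; window check -1.7 ≤ 5.7639 < -0.1 is false → out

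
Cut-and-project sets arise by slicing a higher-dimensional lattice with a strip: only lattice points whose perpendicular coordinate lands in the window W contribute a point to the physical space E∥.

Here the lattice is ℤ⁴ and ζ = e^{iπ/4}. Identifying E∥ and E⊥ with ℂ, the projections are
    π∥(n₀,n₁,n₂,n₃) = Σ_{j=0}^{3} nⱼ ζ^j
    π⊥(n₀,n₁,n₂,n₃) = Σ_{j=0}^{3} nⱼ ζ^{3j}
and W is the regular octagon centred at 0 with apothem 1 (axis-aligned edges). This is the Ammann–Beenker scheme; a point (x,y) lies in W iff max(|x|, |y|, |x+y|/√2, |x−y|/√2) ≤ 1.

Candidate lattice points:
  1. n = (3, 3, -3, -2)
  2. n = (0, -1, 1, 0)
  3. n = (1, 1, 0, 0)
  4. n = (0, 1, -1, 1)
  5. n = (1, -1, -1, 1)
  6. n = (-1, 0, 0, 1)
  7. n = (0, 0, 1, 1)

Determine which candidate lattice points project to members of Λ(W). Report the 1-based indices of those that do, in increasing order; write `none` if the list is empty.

Internal map: ζ^{3j} for j=0..3 gives (1,0), (−√2/2,√2/2), (0,−1), (√2/2,√2/2).
#1 (3, 3, -3, -2): internal (-0.535534, 3.707107); octagon support 3.707107 vs apothem 1 → ∉ W
#2 (0, -1, 1, 0): internal (0.707107, -1.707107); octagon support 1.707107 vs apothem 1 → ∉ W
#3 (1, 1, 0, 0): internal (0.292893, 0.707107); octagon support 0.707107 vs apothem 1 → ∈ W
#4 (0, 1, -1, 1): internal (0.000000, 2.414214); octagon support 2.414214 vs apothem 1 → ∉ W
#5 (1, -1, -1, 1): internal (2.414214, 1.000000); octagon support 2.414214 vs apothem 1 → ∉ W
#6 (-1, 0, 0, 1): internal (-0.292893, 0.707107); octagon support 0.707107 vs apothem 1 → ∈ W
#7 (0, 0, 1, 1): internal (0.707107, -0.292893); octagon support 0.707107 vs apothem 1 → ∈ W

3, 6, 7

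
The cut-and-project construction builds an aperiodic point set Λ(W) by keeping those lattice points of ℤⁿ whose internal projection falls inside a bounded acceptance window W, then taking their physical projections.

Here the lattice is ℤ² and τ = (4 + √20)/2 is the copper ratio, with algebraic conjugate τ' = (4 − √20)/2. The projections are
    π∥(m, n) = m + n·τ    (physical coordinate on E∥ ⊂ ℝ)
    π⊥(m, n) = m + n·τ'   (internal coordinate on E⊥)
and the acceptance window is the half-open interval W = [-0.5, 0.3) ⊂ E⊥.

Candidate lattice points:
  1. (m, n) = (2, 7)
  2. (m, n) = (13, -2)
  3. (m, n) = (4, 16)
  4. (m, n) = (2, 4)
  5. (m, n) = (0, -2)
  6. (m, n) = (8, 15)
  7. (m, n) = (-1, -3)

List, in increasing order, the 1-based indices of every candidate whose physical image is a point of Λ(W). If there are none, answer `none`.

3, 7

Compute τ' = (4−√20)/2 = -0.236068, so π⊥(m,n) = m -0.236068·n.
#1 (2,7): internal coord 2 + (7)·τ' = +0.347524; +0.347524 ∉ [-0.5, 0.3) → out
#2 (13,-2): internal coord 13 + (-2)·τ' = +13.472136; +13.472136 ∉ [-0.5, 0.3) → out
#3 (4,16): internal coord 4 + (16)·τ' = +0.222912; +0.222912 ∈ [-0.5, 0.3) → IN Λ
#4 (2,4): internal coord 2 + (4)·τ' = +1.055728; +1.055728 ∉ [-0.5, 0.3) → out
#5 (0,-2): internal coord 0 + (-2)·τ' = +0.472136; +0.472136 ∉ [-0.5, 0.3) → out
#6 (8,15): internal coord 8 + (15)·τ' = +4.458980; +4.458980 ∉ [-0.5, 0.3) → out
#7 (-1,-3): internal coord -1 + (-3)·τ' = -0.291796; -0.291796 ∈ [-0.5, 0.3) → IN Λ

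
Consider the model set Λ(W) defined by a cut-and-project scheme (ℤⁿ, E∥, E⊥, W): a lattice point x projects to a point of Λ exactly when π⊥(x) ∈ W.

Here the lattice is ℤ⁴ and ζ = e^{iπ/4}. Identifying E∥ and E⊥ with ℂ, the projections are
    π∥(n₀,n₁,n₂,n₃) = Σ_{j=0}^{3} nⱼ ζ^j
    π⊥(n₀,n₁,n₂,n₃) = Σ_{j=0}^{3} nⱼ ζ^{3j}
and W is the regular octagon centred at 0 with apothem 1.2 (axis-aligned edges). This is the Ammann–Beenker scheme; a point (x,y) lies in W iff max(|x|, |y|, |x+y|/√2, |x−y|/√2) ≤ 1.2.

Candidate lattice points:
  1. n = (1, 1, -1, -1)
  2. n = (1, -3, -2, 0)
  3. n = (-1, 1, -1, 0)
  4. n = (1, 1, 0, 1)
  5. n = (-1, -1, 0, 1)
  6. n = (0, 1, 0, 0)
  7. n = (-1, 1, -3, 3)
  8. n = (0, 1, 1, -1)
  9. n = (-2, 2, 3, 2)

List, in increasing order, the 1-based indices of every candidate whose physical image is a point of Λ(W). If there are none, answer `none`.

Internal map: ζ^{3j} for j=0..3 gives (1,0), (−√2/2,√2/2), (0,−1), (√2/2,√2/2).
candidate 1: n = (1, 1, -1, -1) → π⊥ ≈ (-0.41421, +1.00000); max(|x|,|y|,|x±y|/√2) = 1.00000 ≤ 1.2 ⇒ ∈ W
candidate 2: n = (1, -3, -2, 0) → π⊥ ≈ (+3.12132, -0.12132); max(|x|,|y|,|x±y|/√2) = 3.12132 > 1.2 ⇒ ∉ W
candidate 3: n = (-1, 1, -1, 0) → π⊥ ≈ (-1.70711, +1.70711); max(|x|,|y|,|x±y|/√2) = 2.41421 > 1.2 ⇒ ∉ W
candidate 4: n = (1, 1, 0, 1) → π⊥ ≈ (+1.00000, +1.41421); max(|x|,|y|,|x±y|/√2) = 1.70711 > 1.2 ⇒ ∉ W
candidate 5: n = (-1, -1, 0, 1) → π⊥ ≈ (+0.41421, +0.00000); max(|x|,|y|,|x±y|/√2) = 0.41421 ≤ 1.2 ⇒ ∈ W
candidate 6: n = (0, 1, 0, 0) → π⊥ ≈ (-0.70711, +0.70711); max(|x|,|y|,|x±y|/√2) = 1.00000 ≤ 1.2 ⇒ ∈ W
candidate 7: n = (-1, 1, -3, 3) → π⊥ ≈ (+0.41421, +5.82843); max(|x|,|y|,|x±y|/√2) = 5.82843 > 1.2 ⇒ ∉ W
candidate 8: n = (0, 1, 1, -1) → π⊥ ≈ (-1.41421, -1.00000); max(|x|,|y|,|x±y|/√2) = 1.70711 > 1.2 ⇒ ∉ W
candidate 9: n = (-2, 2, 3, 2) → π⊥ ≈ (-2.00000, -0.17157); max(|x|,|y|,|x±y|/√2) = 2.00000 > 1.2 ⇒ ∉ W

1, 5, 6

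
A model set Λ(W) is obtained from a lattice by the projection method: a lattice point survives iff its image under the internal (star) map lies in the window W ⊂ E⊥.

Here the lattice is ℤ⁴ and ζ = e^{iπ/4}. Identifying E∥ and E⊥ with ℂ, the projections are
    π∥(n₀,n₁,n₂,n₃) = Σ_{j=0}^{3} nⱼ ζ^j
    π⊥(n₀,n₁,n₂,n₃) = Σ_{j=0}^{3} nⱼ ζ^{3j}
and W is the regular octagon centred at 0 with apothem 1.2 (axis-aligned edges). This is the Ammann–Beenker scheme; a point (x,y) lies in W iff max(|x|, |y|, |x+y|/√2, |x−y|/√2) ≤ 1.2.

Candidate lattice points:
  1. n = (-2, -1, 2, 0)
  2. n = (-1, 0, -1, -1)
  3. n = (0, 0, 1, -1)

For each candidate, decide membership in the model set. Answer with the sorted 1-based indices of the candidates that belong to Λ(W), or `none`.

none

π⊥(n) = n₀ + n₁ζ³ + n₂ζ⁶ + n₃ζ⁹ where ζ = e^{iπ/4}.
#1 (-2, -1, 2, 0): internal (-1.29289, -2.70711); octagon support 2.82843 vs apothem 1.2 → ∉ W
#2 (-1, 0, -1, -1): internal (-1.70711, 0.29289); octagon support 1.70711 vs apothem 1.2 → ∉ W
#3 (0, 0, 1, -1): internal (-0.70711, -1.70711); octagon support 1.70711 vs apothem 1.2 → ∉ W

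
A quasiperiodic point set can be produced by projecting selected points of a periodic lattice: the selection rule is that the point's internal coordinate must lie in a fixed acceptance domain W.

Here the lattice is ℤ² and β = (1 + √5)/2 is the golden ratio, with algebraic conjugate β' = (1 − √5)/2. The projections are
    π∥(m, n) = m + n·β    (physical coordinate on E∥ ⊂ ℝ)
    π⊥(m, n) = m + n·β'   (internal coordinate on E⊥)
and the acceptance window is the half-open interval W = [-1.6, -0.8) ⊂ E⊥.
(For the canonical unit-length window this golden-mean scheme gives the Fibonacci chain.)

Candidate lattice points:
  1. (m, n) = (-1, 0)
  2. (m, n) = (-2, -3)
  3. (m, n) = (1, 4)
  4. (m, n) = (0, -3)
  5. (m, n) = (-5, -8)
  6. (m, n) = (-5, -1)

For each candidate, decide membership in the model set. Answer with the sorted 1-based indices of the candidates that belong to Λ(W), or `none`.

1, 3

Numerically β ≈ 1.6180 and β' = −1/β ≈ -0.6180.
candidate 1: (m,n)=(-1,0) → π∥ = -1+0·β ≈ -1.0000, π⊥ = -1+0·β' ≈ -1.0000 ∈ [-1.6, -0.8) ⇒ IN Λ
candidate 2: (m,n)=(-2,-3) → π∥ = -2-3·β ≈ -6.8541, π⊥ = -2-3·β' ≈ -0.1459 ∉ [-1.6, -0.8) ⇒ out
candidate 3: (m,n)=(1,4) → π∥ = 1+4·β ≈ 7.4721, π⊥ = 1+4·β' ≈ -1.4721 ∈ [-1.6, -0.8) ⇒ IN Λ
candidate 4: (m,n)=(0,-3) → π∥ = 0-3·β ≈ -4.8541, π⊥ = 0-3·β' ≈ 1.8541 ∉ [-1.6, -0.8) ⇒ out
candidate 5: (m,n)=(-5,-8) → π∥ = -5-8·β ≈ -17.9443, π⊥ = -5-8·β' ≈ -0.0557 ∉ [-1.6, -0.8) ⇒ out
candidate 6: (m,n)=(-5,-1) → π∥ = -5-1·β ≈ -6.6180, π⊥ = -5-1·β' ≈ -4.3820 ∉ [-1.6, -0.8) ⇒ out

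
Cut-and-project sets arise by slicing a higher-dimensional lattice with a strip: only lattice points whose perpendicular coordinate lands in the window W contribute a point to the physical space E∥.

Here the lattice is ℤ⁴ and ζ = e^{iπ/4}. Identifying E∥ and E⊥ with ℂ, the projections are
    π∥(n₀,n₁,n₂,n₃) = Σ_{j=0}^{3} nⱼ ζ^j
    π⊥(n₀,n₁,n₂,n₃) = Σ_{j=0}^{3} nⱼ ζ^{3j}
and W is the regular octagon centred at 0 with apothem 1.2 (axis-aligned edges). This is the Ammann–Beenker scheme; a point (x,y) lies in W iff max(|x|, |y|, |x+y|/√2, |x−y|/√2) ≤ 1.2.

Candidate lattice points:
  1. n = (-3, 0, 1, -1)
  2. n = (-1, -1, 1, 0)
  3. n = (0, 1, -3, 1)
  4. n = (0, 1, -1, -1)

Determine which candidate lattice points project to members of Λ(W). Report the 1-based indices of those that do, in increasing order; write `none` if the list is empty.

none

With ζ = e^{iπ/4} the internal vectors are ζ^0,ζ^3,ζ^6,ζ^9.
candidate 1: n = (-3, 0, 1, -1) → π⊥ ≈ (-3.7071, -1.7071); max(|x|,|y|,|x±y|/√2) = 3.8284 > 1.2 ⇒ ∉ W
candidate 2: n = (-1, -1, 1, 0) → π⊥ ≈ (-0.2929, -1.7071); max(|x|,|y|,|x±y|/√2) = 1.7071 > 1.2 ⇒ ∉ W
candidate 3: n = (0, 1, -3, 1) → π⊥ ≈ (+0.0000, +4.4142); max(|x|,|y|,|x±y|/√2) = 4.4142 > 1.2 ⇒ ∉ W
candidate 4: n = (0, 1, -1, -1) → π⊥ ≈ (-1.4142, +1.0000); max(|x|,|y|,|x±y|/√2) = 1.7071 > 1.2 ⇒ ∉ W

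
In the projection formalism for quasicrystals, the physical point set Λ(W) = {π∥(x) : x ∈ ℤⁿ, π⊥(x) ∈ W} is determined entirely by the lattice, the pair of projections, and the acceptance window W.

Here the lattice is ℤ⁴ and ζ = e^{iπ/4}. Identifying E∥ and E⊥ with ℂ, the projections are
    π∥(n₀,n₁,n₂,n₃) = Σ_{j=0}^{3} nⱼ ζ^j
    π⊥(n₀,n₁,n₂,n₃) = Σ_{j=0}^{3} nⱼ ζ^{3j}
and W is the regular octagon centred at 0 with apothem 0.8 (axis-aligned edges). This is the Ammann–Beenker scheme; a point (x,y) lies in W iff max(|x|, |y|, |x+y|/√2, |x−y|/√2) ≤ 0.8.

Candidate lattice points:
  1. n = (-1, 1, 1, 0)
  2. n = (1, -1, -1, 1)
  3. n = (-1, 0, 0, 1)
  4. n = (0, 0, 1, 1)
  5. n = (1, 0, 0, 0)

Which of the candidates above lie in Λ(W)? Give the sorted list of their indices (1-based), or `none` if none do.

Internal map: ζ^{3j} for j=0..3 gives (1,0), (−√2/2,√2/2), (0,−1), (√2/2,√2/2).
#1 (-1, 1, 1, 0): internal (-1.7071, -0.2929); octagon support 1.7071 vs apothem 0.8 → ∉ W
#2 (1, -1, -1, 1): internal (2.4142, 1.0000); octagon support 2.4142 vs apothem 0.8 → ∉ W
#3 (-1, 0, 0, 1): internal (-0.2929, 0.7071); octagon support 0.7071 vs apothem 0.8 → ∈ W
#4 (0, 0, 1, 1): internal (0.7071, -0.2929); octagon support 0.7071 vs apothem 0.8 → ∈ W
#5 (1, 0, 0, 0): internal (1.0000, 0.0000); octagon support 1.0000 vs apothem 0.8 → ∉ W

3, 4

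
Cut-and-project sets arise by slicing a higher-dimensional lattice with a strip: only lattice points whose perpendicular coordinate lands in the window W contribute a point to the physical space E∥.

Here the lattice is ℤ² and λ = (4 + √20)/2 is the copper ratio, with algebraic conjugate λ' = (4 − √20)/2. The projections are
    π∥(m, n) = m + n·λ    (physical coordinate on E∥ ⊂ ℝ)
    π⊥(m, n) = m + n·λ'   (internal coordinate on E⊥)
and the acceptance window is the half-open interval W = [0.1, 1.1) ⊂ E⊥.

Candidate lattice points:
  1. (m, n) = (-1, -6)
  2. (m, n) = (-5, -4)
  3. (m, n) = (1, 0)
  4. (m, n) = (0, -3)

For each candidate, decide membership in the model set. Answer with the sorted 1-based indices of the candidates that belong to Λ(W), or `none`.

λ' = (4−√20)/2 ≈ -0.23607.
[1] lift (-1,-6): star map gives 0.41641; window check 0.1 ≤ 0.41641 < 1.1 is true → IN Λ
[2] lift (-5,-4): star map gives -4.05573; window check 0.1 ≤ -4.05573 < 1.1 is false → out
[3] lift (1,0): star map gives 1.00000; window check 0.1 ≤ 1.00000 < 1.1 is true → IN Λ
[4] lift (0,-3): star map gives 0.70820; window check 0.1 ≤ 0.70820 < 1.1 is true → IN Λ

1, 3, 4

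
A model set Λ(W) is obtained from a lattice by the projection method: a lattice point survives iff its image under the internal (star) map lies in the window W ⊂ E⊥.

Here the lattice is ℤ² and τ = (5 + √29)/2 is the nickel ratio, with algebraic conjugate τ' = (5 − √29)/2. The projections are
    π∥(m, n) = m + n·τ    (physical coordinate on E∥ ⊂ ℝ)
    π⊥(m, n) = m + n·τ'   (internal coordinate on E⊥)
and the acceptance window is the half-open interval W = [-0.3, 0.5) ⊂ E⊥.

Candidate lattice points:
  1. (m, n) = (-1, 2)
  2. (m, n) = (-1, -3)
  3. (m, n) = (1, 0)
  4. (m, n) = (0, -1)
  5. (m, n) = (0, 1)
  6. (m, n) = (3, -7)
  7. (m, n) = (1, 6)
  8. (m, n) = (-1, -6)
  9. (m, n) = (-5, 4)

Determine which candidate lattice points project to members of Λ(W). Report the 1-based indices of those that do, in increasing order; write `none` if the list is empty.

4, 5, 7, 8

Compute τ' = (5−√29)/2 = -0.192582, so π⊥(m,n) = m -0.192582·n.
[1] lift (-1,2): star map gives -1.385165; window check -0.3 ≤ -1.385165 < 0.5 is false → out
[2] lift (-1,-3): star map gives -0.422253; window check -0.3 ≤ -0.422253 < 0.5 is false → out
[3] lift (1,0): star map gives 1.000000; window check -0.3 ≤ 1.000000 < 0.5 is false → out
[4] lift (0,-1): star map gives 0.192582; window check -0.3 ≤ 0.192582 < 0.5 is true → IN Λ
[5] lift (0,1): star map gives -0.192582; window check -0.3 ≤ -0.192582 < 0.5 is true → IN Λ
[6] lift (3,-7): star map gives 4.348077; window check -0.3 ≤ 4.348077 < 0.5 is false → out
[7] lift (1,6): star map gives -0.155494; window check -0.3 ≤ -0.155494 < 0.5 is true → IN Λ
[8] lift (-1,-6): star map gives 0.155494; window check -0.3 ≤ 0.155494 < 0.5 is true → IN Λ
[9] lift (-5,4): star map gives -5.770330; window check -0.3 ≤ -5.770330 < 0.5 is false → out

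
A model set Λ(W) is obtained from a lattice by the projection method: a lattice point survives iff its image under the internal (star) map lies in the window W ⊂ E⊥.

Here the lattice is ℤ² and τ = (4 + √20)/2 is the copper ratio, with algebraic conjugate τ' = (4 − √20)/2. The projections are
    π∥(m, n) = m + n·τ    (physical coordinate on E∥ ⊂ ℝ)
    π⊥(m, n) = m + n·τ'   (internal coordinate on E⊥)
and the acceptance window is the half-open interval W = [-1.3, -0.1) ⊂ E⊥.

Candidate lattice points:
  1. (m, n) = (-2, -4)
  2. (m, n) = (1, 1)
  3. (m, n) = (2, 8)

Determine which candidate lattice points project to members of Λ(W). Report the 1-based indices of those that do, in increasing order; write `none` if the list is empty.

1

Compute τ' = (4−√20)/2 = -0.2361, so π⊥(m,n) = m -0.2361·n.
candidate 1: (m,n)=(-2,-4) → π∥ = -2-4·τ ≈ -18.9443, π⊥ = -2-4·τ' ≈ -1.0557 ∈ [-1.3, -0.1) ⇒ IN Λ
candidate 2: (m,n)=(1,1) → π∥ = 1+1·τ ≈ 5.2361, π⊥ = 1+1·τ' ≈ 0.7639 ∉ [-1.3, -0.1) ⇒ out
candidate 3: (m,n)=(2,8) → π∥ = 2+8·τ ≈ 35.8885, π⊥ = 2+8·τ' ≈ 0.1115 ∉ [-1.3, -0.1) ⇒ out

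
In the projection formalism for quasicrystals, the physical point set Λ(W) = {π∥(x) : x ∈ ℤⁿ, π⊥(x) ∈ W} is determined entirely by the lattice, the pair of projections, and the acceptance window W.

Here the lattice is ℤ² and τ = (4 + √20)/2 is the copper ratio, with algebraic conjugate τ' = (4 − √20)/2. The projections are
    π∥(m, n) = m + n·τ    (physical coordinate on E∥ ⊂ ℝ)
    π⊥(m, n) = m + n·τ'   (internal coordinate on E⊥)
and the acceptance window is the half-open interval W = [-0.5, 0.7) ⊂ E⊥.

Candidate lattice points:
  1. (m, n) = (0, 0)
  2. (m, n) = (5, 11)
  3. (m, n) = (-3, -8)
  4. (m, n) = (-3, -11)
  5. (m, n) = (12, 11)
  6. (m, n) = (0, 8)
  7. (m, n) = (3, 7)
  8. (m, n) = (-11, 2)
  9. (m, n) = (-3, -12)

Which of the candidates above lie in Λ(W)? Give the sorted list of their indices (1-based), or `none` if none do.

Numerically τ ≈ 4.236068 and τ' = −1/τ ≈ -0.236068.
#1 (0,0): internal coord 0 + (0)·τ' = +0.000000; +0.000000 ∈ [-0.5, 0.7) → IN Λ
#2 (5,11): internal coord 5 + (11)·τ' = +2.403252; +2.403252 ∉ [-0.5, 0.7) → out
#3 (-3,-8): internal coord -3 + (-8)·τ' = -1.111456; -1.111456 ∉ [-0.5, 0.7) → out
#4 (-3,-11): internal coord -3 + (-11)·τ' = -0.403252; -0.403252 ∈ [-0.5, 0.7) → IN Λ
#5 (12,11): internal coord 12 + (11)·τ' = +9.403252; +9.403252 ∉ [-0.5, 0.7) → out
#6 (0,8): internal coord 0 + (8)·τ' = -1.888544; -1.888544 ∉ [-0.5, 0.7) → out
#7 (3,7): internal coord 3 + (7)·τ' = +1.347524; +1.347524 ∉ [-0.5, 0.7) → out
#8 (-11,2): internal coord -11 + (2)·τ' = -11.472136; -11.472136 ∉ [-0.5, 0.7) → out
#9 (-3,-12): internal coord -3 + (-12)·τ' = -0.167184; -0.167184 ∈ [-0.5, 0.7) → IN Λ

1, 4, 9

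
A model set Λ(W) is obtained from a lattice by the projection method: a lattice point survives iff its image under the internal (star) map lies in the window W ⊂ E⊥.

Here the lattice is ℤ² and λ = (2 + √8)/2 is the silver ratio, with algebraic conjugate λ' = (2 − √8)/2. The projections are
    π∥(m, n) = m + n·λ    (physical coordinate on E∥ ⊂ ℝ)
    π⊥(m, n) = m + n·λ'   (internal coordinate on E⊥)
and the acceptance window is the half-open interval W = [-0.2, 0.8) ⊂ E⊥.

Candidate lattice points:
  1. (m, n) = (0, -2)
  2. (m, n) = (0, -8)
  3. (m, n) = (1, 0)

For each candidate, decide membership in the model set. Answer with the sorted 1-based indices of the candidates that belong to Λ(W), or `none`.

none

λ' = (2−√8)/2 ≈ -0.41421.
[1] lift (0,-2): star map gives 0.82843; window check -0.2 ≤ 0.82843 < 0.8 is false → out
[2] lift (0,-8): star map gives 3.31371; window check -0.2 ≤ 3.31371 < 0.8 is false → out
[3] lift (1,0): star map gives 1.00000; window check -0.2 ≤ 1.00000 < 0.8 is false → out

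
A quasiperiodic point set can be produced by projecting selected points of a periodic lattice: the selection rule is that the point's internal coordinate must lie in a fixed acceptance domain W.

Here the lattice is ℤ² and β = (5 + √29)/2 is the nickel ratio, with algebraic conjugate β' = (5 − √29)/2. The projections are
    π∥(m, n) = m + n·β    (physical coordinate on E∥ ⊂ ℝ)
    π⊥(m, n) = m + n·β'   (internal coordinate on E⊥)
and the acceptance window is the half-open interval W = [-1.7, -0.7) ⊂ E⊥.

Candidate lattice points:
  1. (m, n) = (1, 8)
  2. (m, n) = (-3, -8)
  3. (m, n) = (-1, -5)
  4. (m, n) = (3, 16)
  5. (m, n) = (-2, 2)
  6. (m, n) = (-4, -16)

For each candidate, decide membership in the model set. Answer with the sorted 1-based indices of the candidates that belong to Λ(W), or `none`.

Numerically β ≈ 5.192582 and β' = −1/β ≈ -0.192582.
[1] lift (1,8): star map gives -0.540659; window check -1.7 ≤ -0.540659 < -0.7 is false → out
[2] lift (-3,-8): star map gives -1.459341; window check -1.7 ≤ -1.459341 < -0.7 is true → IN Λ
[3] lift (-1,-5): star map gives -0.037088; window check -1.7 ≤ -0.037088 < -0.7 is false → out
[4] lift (3,16): star map gives -0.081318; window check -1.7 ≤ -0.081318 < -0.7 is false → out
[5] lift (-2,2): star map gives -2.385165; window check -1.7 ≤ -2.385165 < -0.7 is false → out
[6] lift (-4,-16): star map gives -0.918682; window check -1.7 ≤ -0.918682 < -0.7 is true → IN Λ

2, 6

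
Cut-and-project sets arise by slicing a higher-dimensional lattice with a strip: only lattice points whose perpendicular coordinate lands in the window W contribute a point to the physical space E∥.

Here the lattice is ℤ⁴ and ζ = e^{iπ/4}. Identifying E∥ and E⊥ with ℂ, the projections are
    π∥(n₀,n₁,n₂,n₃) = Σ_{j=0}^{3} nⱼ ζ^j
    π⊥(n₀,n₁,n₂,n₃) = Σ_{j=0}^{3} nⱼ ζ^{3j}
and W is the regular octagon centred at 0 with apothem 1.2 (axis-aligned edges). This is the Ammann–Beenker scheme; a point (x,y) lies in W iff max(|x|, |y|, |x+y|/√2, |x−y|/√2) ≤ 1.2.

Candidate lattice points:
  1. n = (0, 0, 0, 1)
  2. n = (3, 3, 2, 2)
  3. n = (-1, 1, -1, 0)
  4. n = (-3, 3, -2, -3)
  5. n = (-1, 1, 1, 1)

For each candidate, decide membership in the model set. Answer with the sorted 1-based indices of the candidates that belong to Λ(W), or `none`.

With ζ = e^{iπ/4} the internal vectors are ζ^0,ζ^3,ζ^6,ζ^9.
#1 (0, 0, 0, 1): internal (0.7071, 0.7071); octagon support 1.0000 vs apothem 1.2 → ∈ W
#2 (3, 3, 2, 2): internal (2.2929, 1.5355); octagon support 2.7071 vs apothem 1.2 → ∉ W
#3 (-1, 1, -1, 0): internal (-1.7071, 1.7071); octagon support 2.4142 vs apothem 1.2 → ∉ W
#4 (-3, 3, -2, -3): internal (-7.2426, 2.0000); octagon support 7.2426 vs apothem 1.2 → ∉ W
#5 (-1, 1, 1, 1): internal (-1.0000, 0.4142); octagon support 1.0000 vs apothem 1.2 → ∈ W

1, 5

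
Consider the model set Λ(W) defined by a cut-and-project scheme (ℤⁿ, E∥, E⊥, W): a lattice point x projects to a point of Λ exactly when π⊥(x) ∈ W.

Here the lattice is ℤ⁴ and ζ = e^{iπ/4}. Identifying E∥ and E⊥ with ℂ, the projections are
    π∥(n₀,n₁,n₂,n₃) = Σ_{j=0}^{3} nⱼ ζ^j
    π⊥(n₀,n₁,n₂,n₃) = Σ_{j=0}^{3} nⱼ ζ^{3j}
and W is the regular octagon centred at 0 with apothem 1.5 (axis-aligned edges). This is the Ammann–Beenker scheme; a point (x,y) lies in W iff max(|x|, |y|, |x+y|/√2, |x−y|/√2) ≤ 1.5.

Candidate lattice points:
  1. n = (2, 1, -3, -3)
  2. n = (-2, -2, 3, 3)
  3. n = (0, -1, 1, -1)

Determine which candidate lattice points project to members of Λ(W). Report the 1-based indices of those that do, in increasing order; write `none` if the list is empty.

Internal map: ζ^{3j} for j=0..3 gives (1,0), (−√2/2,√2/2), (0,−1), (√2/2,√2/2).
#1 (2, 1, -3, -3): internal (-0.8284, 1.5858); octagon support 1.7071 vs apothem 1.5 → ∉ W
#2 (-2, -2, 3, 3): internal (1.5355, -2.2929); octagon support 2.7071 vs apothem 1.5 → ∉ W
#3 (0, -1, 1, -1): internal (0.0000, -2.4142); octagon support 2.4142 vs apothem 1.5 → ∉ W

none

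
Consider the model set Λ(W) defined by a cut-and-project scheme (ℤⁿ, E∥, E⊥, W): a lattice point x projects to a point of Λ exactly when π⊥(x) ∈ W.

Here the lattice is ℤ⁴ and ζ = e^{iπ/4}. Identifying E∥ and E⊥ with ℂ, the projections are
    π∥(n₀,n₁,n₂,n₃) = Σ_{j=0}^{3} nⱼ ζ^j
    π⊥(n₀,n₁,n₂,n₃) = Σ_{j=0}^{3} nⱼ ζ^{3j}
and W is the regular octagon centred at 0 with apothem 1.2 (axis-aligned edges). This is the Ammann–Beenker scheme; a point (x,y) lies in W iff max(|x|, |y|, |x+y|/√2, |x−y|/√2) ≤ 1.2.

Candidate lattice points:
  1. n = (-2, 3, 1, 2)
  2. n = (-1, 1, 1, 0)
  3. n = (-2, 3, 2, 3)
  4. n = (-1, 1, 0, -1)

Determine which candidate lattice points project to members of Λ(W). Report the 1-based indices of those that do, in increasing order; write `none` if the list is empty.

π⊥(n) = n₀ + n₁ζ³ + n₂ζ⁶ + n₃ζ⁹ where ζ = e^{iπ/4}.
candidate 1: n = (-2, 3, 1, 2) → π⊥ ≈ (-2.707107, +2.535534); max(|x|,|y|,|x±y|/√2) = 3.707107 > 1.2 ⇒ ∉ W
candidate 2: n = (-1, 1, 1, 0) → π⊥ ≈ (-1.707107, -0.292893); max(|x|,|y|,|x±y|/√2) = 1.707107 > 1.2 ⇒ ∉ W
candidate 3: n = (-2, 3, 2, 3) → π⊥ ≈ (-2.000000, +2.242641); max(|x|,|y|,|x±y|/√2) = 3.000000 > 1.2 ⇒ ∉ W
candidate 4: n = (-1, 1, 0, -1) → π⊥ ≈ (-2.414214, +0.000000); max(|x|,|y|,|x±y|/√2) = 2.414214 > 1.2 ⇒ ∉ W

none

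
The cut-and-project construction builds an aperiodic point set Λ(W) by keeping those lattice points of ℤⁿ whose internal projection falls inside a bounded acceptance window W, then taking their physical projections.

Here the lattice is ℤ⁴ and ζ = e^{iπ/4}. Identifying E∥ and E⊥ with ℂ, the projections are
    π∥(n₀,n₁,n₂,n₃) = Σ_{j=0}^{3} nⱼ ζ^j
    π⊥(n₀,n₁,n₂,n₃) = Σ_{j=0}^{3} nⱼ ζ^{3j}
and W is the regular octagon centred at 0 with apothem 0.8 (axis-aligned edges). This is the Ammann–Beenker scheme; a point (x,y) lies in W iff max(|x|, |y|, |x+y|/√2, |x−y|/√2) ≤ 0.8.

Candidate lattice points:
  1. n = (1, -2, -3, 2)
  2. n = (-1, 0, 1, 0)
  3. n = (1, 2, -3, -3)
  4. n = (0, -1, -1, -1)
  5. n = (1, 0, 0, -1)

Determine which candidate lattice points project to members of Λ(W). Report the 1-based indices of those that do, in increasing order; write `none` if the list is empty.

Internal map: ζ^{3j} for j=0..3 gives (1,0), (−√2/2,√2/2), (0,−1), (√2/2,√2/2).
#1 (1, -2, -3, 2): internal (3.828427, 3.000000); octagon support 4.828427 vs apothem 0.8 → ∉ W
#2 (-1, 0, 1, 0): internal (-1.000000, -1.000000); octagon support 1.414214 vs apothem 0.8 → ∉ W
#3 (1, 2, -3, -3): internal (-2.535534, 2.292893); octagon support 3.414214 vs apothem 0.8 → ∉ W
#4 (0, -1, -1, -1): internal (0.000000, -0.414214); octagon support 0.414214 vs apothem 0.8 → ∈ W
#5 (1, 0, 0, -1): internal (0.292893, -0.707107); octagon support 0.707107 vs apothem 0.8 → ∈ W

4, 5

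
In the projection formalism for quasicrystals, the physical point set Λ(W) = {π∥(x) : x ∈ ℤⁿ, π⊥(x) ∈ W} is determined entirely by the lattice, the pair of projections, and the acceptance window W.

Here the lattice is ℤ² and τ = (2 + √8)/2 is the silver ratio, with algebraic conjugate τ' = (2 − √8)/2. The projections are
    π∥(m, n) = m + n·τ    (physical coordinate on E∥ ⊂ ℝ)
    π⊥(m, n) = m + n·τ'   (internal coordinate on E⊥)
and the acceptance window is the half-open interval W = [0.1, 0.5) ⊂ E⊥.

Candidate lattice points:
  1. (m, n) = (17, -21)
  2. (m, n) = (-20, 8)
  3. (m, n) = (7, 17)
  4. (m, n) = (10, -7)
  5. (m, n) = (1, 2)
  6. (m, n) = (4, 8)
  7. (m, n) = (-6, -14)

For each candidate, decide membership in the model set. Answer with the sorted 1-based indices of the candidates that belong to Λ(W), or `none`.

Numerically τ ≈ 2.4142 and τ' = −1/τ ≈ -0.4142.
[1] lift (17,-21): star map gives 25.6985; window check 0.1 ≤ 25.6985 < 0.5 is false → out
[2] lift (-20,8): star map gives -23.3137; window check 0.1 ≤ -23.3137 < 0.5 is false → out
[3] lift (7,17): star map gives -0.0416; window check 0.1 ≤ -0.0416 < 0.5 is false → out
[4] lift (10,-7): star map gives 12.8995; window check 0.1 ≤ 12.8995 < 0.5 is false → out
[5] lift (1,2): star map gives 0.1716; window check 0.1 ≤ 0.1716 < 0.5 is true → IN Λ
[6] lift (4,8): star map gives 0.6863; window check 0.1 ≤ 0.6863 < 0.5 is false → out
[7] lift (-6,-14): star map gives -0.2010; window check 0.1 ≤ -0.2010 < 0.5 is false → out

5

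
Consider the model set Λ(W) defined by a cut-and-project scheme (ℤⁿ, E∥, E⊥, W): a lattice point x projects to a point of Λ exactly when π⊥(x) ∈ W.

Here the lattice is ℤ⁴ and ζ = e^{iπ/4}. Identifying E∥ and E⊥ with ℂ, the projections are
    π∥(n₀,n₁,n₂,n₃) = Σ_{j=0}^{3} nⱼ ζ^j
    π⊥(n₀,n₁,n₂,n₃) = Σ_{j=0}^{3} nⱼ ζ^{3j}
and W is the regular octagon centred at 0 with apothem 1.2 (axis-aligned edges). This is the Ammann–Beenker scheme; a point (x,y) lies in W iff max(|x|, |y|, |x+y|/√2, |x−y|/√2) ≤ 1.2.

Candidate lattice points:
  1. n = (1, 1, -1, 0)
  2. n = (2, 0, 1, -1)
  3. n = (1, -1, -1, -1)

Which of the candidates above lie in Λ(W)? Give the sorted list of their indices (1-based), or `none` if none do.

With ζ = e^{iπ/4} the internal vectors are ζ^0,ζ^3,ζ^6,ζ^9.
#1 (1, 1, -1, 0): internal (0.2929, 1.7071); octagon support 1.7071 vs apothem 1.2 → ∉ W
#2 (2, 0, 1, -1): internal (1.2929, -1.7071); octagon support 2.1213 vs apothem 1.2 → ∉ W
#3 (1, -1, -1, -1): internal (1.0000, -0.4142); octagon support 1.0000 vs apothem 1.2 → ∈ W

3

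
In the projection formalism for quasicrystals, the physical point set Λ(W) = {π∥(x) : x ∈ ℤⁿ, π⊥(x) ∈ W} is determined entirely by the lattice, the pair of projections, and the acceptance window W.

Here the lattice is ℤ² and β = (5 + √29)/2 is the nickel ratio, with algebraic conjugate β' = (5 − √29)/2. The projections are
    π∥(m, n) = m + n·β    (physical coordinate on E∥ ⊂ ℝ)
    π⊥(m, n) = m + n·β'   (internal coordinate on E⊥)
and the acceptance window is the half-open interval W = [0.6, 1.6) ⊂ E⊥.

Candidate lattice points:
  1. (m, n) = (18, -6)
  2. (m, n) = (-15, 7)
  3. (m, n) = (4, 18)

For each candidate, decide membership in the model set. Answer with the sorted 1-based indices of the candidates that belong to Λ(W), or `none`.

none

β' = (5−√29)/2 ≈ -0.1926.
#1 (18,-6): internal coord 18 + (-6)·β' = +19.1555; +19.1555 ∉ [0.6, 1.6) → out
#2 (-15,7): internal coord -15 + (7)·β' = -16.3481; -16.3481 ∉ [0.6, 1.6) → out
#3 (4,18): internal coord 4 + (18)·β' = +0.5335; +0.5335 ∉ [0.6, 1.6) → out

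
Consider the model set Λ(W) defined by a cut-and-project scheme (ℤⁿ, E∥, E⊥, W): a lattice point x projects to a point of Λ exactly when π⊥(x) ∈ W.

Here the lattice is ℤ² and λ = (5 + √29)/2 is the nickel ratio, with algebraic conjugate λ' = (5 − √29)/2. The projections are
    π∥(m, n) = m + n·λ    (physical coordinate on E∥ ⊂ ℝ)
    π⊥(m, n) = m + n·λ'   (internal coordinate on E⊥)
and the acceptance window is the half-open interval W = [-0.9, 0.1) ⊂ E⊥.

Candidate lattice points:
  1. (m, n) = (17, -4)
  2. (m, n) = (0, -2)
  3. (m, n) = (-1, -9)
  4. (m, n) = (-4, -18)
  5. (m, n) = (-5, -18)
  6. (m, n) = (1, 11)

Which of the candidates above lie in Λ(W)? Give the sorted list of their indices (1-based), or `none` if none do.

Compute λ' = (5−√29)/2 = -0.1926, so π⊥(m,n) = m -0.1926·n.
#1 (17,-4): internal coord 17 + (-4)·λ' = +17.7703; +17.7703 ∉ [-0.9, 0.1) → out
#2 (0,-2): internal coord 0 + (-2)·λ' = +0.3852; +0.3852 ∉ [-0.9, 0.1) → out
#3 (-1,-9): internal coord -1 + (-9)·λ' = +0.7332; +0.7332 ∉ [-0.9, 0.1) → out
#4 (-4,-18): internal coord -4 + (-18)·λ' = -0.5335; -0.5335 ∈ [-0.9, 0.1) → IN Λ
#5 (-5,-18): internal coord -5 + (-18)·λ' = -1.5335; -1.5335 ∉ [-0.9, 0.1) → out
#6 (1,11): internal coord 1 + (11)·λ' = -1.1184; -1.1184 ∉ [-0.9, 0.1) → out

4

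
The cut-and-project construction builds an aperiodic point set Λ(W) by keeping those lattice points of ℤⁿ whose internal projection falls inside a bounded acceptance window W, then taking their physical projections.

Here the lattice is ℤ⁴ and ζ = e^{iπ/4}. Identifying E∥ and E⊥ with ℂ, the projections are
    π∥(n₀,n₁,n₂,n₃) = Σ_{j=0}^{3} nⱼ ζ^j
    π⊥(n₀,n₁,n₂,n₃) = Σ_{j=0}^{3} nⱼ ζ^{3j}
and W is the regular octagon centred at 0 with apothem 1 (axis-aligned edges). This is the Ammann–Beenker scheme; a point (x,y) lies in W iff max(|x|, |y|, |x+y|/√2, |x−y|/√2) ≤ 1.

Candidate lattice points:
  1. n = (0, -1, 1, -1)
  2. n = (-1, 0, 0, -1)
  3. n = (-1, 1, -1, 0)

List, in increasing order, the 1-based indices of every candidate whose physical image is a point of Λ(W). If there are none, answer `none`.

none

π⊥(n) = n₀ + n₁ζ³ + n₂ζ⁶ + n₃ζ⁹ where ζ = e^{iπ/4}.
candidate 1: n = (0, -1, 1, -1) → π⊥ ≈ (+0.000000, -2.414214); max(|x|,|y|,|x±y|/√2) = 2.414214 > 1 ⇒ ∉ W
candidate 2: n = (-1, 0, 0, -1) → π⊥ ≈ (-1.707107, -0.707107); max(|x|,|y|,|x±y|/√2) = 1.707107 > 1 ⇒ ∉ W
candidate 3: n = (-1, 1, -1, 0) → π⊥ ≈ (-1.707107, +1.707107); max(|x|,|y|,|x±y|/√2) = 2.414214 > 1 ⇒ ∉ W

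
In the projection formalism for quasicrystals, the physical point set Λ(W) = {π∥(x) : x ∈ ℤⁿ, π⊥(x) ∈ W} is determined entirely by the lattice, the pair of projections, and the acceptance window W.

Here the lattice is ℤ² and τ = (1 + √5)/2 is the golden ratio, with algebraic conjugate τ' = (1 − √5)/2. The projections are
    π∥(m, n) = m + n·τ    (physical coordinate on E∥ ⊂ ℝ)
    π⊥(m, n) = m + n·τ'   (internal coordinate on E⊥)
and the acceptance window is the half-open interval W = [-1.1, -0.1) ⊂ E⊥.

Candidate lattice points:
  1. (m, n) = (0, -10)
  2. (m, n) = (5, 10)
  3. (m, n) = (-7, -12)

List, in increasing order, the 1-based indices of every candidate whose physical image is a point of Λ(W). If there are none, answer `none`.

none

Compute τ' = (1−√5)/2 = -0.61803, so π⊥(m,n) = m -0.61803·n.
candidate 1: (m,n)=(0,-10) → π∥ = 0-10·τ ≈ -16.18034, π⊥ = 0-10·τ' ≈ 6.18034 ∉ [-1.1, -0.1) ⇒ out
candidate 2: (m,n)=(5,10) → π∥ = 5+10·τ ≈ 21.18034, π⊥ = 5+10·τ' ≈ -1.18034 ∉ [-1.1, -0.1) ⇒ out
candidate 3: (m,n)=(-7,-12) → π∥ = -7-12·τ ≈ -26.41641, π⊥ = -7-12·τ' ≈ 0.41641 ∉ [-1.1, -0.1) ⇒ out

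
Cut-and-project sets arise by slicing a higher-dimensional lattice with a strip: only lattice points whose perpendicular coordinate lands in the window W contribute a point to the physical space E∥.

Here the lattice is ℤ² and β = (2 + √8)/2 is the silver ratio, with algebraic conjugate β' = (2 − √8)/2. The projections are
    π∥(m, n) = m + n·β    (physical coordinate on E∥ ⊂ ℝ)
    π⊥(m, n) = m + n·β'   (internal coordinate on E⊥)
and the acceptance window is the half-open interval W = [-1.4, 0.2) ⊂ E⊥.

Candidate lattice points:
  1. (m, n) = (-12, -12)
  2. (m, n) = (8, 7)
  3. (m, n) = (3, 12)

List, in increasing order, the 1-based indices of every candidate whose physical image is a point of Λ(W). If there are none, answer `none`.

Compute β' = (2−√8)/2 = -0.41421, so π⊥(m,n) = m -0.41421·n.
candidate 1: (m,n)=(-12,-12) → π∥ = -12-12·β ≈ -40.97056, π⊥ = -12-12·β' ≈ -7.02944 ∉ [-1.4, 0.2) ⇒ out
candidate 2: (m,n)=(8,7) → π∥ = 8+7·β ≈ 24.89949, π⊥ = 8+7·β' ≈ 5.10051 ∉ [-1.4, 0.2) ⇒ out
candidate 3: (m,n)=(3,12) → π∥ = 3+12·β ≈ 31.97056, π⊥ = 3+12·β' ≈ -1.97056 ∉ [-1.4, 0.2) ⇒ out

none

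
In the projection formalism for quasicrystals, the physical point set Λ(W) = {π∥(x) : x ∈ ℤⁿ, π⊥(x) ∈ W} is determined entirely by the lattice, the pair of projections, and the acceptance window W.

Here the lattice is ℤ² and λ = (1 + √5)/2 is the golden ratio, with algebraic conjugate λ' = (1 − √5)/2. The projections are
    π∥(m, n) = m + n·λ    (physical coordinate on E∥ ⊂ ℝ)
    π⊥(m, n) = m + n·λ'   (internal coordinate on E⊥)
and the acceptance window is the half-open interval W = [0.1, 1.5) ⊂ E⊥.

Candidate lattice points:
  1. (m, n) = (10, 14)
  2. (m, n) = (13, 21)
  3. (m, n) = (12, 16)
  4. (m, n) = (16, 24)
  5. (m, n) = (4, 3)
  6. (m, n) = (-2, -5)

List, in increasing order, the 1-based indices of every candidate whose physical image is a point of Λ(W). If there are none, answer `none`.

Numerically λ ≈ 1.618034 and λ' = −1/λ ≈ -0.618034.
candidate 1: (m,n)=(10,14) → π∥ = 10+14·λ ≈ 32.652476, π⊥ = 10+14·λ' ≈ 1.347524 ∈ [0.1, 1.5) ⇒ IN Λ
candidate 2: (m,n)=(13,21) → π∥ = 13+21·λ ≈ 46.978714, π⊥ = 13+21·λ' ≈ 0.021286 ∉ [0.1, 1.5) ⇒ out
candidate 3: (m,n)=(12,16) → π∥ = 12+16·λ ≈ 37.888544, π⊥ = 12+16·λ' ≈ 2.111456 ∉ [0.1, 1.5) ⇒ out
candidate 4: (m,n)=(16,24) → π∥ = 16+24·λ ≈ 54.832816, π⊥ = 16+24·λ' ≈ 1.167184 ∈ [0.1, 1.5) ⇒ IN Λ
candidate 5: (m,n)=(4,3) → π∥ = 4+3·λ ≈ 8.854102, π⊥ = 4+3·λ' ≈ 2.145898 ∉ [0.1, 1.5) ⇒ out
candidate 6: (m,n)=(-2,-5) → π∥ = -2-5·λ ≈ -10.090170, π⊥ = -2-5·λ' ≈ 1.090170 ∈ [0.1, 1.5) ⇒ IN Λ

1, 4, 6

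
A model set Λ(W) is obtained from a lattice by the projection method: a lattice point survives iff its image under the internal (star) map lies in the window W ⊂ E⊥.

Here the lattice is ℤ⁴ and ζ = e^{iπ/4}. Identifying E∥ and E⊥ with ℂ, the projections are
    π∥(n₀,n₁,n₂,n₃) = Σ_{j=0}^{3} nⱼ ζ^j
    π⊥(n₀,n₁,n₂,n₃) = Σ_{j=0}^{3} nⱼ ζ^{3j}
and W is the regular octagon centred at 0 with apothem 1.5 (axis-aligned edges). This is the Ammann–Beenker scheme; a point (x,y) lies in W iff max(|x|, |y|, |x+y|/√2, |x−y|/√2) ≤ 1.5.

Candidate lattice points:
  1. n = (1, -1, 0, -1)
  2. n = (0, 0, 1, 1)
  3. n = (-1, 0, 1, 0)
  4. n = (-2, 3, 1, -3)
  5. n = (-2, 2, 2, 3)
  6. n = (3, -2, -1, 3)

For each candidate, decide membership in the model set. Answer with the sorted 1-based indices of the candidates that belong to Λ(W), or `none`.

2, 3

π⊥(n) = n₀ + n₁ζ³ + n₂ζ⁶ + n₃ζ⁹ where ζ = e^{iπ/4}.
#1 (1, -1, 0, -1): internal (1.0000, -1.4142); octagon support 1.7071 vs apothem 1.5 → ∉ W
#2 (0, 0, 1, 1): internal (0.7071, -0.2929); octagon support 0.7071 vs apothem 1.5 → ∈ W
#3 (-1, 0, 1, 0): internal (-1.0000, -1.0000); octagon support 1.4142 vs apothem 1.5 → ∈ W
#4 (-2, 3, 1, -3): internal (-6.2426, -1.0000); octagon support 6.2426 vs apothem 1.5 → ∉ W
#5 (-2, 2, 2, 3): internal (-1.2929, 1.5355); octagon support 2.0000 vs apothem 1.5 → ∉ W
#6 (3, -2, -1, 3): internal (6.5355, 1.7071); octagon support 6.5355 vs apothem 1.5 → ∉ W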